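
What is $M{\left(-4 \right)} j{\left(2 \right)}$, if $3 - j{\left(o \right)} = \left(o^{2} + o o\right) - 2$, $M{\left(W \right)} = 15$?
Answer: $-45$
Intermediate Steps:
$j{\left(o \right)} = 5 - 2 o^{2}$ ($j{\left(o \right)} = 3 - \left(\left(o^{2} + o o\right) - 2\right) = 3 - \left(\left(o^{2} + o^{2}\right) - 2\right) = 3 - \left(2 o^{2} - 2\right) = 3 - \left(-2 + 2 o^{2}\right) = 5 - 2 o^{2}$)
$M{\left(-4 \right)} j{\left(2 \right)} = 15 \left(5 - 2 \cdot 2^{2}\right) = 15 \left(5 - 8\right) = 15 \left(-3\right) = -45$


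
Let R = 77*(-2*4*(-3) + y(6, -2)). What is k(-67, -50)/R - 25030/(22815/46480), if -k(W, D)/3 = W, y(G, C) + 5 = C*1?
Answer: -304575736757/5972967 ≈ -50992.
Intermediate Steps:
y(G, C) = -5 + C (y(G, C) = -5 + C*1 = -5 + C)
R = 1309 (R = 77*(-2*4*(-3) + (-5 - 2)) = 77*(-8*(-3) - 7) = 77*(24 - 7) = 77*17 = 1309)
k(W, D) = -3*W
k(-67, -50)/R - 25030/(22815/46480) = -3*(-67)/1309 - 25030/(22815/46480) = 201*(1/1309) - 25030/(22815*(1/46480)) = 201/1309 - 25030/4563/9296 = 201/1309 - 25030*9296/4563 = 201/1309 - 232678880/4563 = -304575736757/5972967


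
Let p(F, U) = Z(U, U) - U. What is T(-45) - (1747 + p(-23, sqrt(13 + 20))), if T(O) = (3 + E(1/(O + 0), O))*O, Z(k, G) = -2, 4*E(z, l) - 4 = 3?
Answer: -7835/4 + sqrt(33) ≈ -1953.0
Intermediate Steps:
E(z, l) = 7/4 (E(z, l) = 1 + (1/4)*3 = 1 + 3/4 = 7/4)
p(F, U) = -2 - U
T(O) = 19*O/4 (T(O) = (3 + 7/4)*O = 19*O/4)
T(-45) - (1747 + p(-23, sqrt(13 + 20))) = (19/4)*(-45) - (1747 + (-2 - sqrt(13 + 20))) = -855/4 - (1747 + (-2 - sqrt(33))) = -855/4 - (1745 - sqrt(33)) = -855/4 + (-1745 + sqrt(33)) = -7835/4 + sqrt(33)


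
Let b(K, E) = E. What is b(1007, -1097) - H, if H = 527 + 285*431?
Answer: -124459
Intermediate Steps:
H = 123362 (H = 527 + 122835 = 123362)
b(1007, -1097) - H = -1097 - 1*123362 = -1097 - 123362 = -124459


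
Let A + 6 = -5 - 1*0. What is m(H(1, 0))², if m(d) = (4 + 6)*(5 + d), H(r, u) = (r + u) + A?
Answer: 2500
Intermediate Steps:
A = -11 (A = -6 + (-5 - 1*0) = -6 + (-5 + 0) = -6 - 5 = -11)
H(r, u) = -11 + r + u (H(r, u) = (r + u) - 11 = -11 + r + u)
m(d) = 50 + 10*d (m(d) = 10*(5 + d) = 50 + 10*d)
m(H(1, 0))² = (50 + 10*(-11 + 1 + 0))² = (50 + 10*(-10))² = (50 - 100)² = (-50)² = 2500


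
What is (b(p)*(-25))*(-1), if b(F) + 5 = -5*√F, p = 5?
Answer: -125 - 125*√5 ≈ -404.51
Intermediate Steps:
b(F) = -5 - 5*√F
(b(p)*(-25))*(-1) = ((-5 - 5*√5)*(-25))*(-1) = (125 + 125*√5)*(-1) = -125 - 125*√5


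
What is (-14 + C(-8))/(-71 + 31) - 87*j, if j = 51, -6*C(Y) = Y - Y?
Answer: -88733/20 ≈ -4436.6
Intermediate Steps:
C(Y) = 0 (C(Y) = -(Y - Y)/6 = -1/6*0 = 0)
(-14 + C(-8))/(-71 + 31) - 87*j = (-14 + 0)/(-71 + 31) - 87*51 = -14/(-40) - 4437 = -14*(-1/40) - 4437 = 7/20 - 4437 = -88733/20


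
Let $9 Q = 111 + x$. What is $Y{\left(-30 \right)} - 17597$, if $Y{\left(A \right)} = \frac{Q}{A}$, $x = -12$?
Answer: $- \frac{527921}{30} \approx -17597.0$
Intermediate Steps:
$Q = 11$ ($Q = \frac{111 - 12}{9} = \frac{1}{9} \cdot 99 = 11$)
$Y{\left(A \right)} = \frac{11}{A}$
$Y{\left(-30 \right)} - 17597 = \frac{11}{-30} - 17597 = 11 \left(- \frac{1}{30}\right) - 17597 = - \frac{11}{30} - 17597 = - \frac{527921}{30}$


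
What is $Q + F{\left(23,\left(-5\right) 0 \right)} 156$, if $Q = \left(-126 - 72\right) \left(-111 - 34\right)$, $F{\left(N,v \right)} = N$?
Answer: $32298$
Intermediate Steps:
$Q = 28710$ ($Q = \left(-198\right) \left(-145\right) = 28710$)
$Q + F{\left(23,\left(-5\right) 0 \right)} 156 = 28710 + 23 \cdot 156 = 28710 + 3588 = 32298$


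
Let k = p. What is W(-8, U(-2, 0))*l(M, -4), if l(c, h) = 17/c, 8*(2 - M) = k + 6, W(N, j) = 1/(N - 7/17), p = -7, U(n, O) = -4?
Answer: -136/143 ≈ -0.95105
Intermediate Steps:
k = -7
W(N, j) = 1/(-7/17 + N) (W(N, j) = 1/(N - 7*1/17) = 1/(N - 7/17) = 1/(-7/17 + N))
M = 17/8 (M = 2 - (-7 + 6)/8 = 2 - 1/8*(-1) = 2 + 1/8 = 17/8 ≈ 2.1250)
W(-8, U(-2, 0))*l(M, -4) = (17/(-7 + 17*(-8)))*(17/(17/8)) = (17/(-7 - 136))*(17*(8/17)) = (17/(-143))*8 = (17*(-1/143))*8 = -17/143*8 = -136/143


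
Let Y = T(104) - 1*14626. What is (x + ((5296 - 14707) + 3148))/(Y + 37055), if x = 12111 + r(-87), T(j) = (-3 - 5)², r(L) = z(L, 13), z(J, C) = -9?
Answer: 5839/22493 ≈ 0.25959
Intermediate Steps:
r(L) = -9
T(j) = 64 (T(j) = (-8)² = 64)
x = 12102 (x = 12111 - 9 = 12102)
Y = -14562 (Y = 64 - 1*14626 = 64 - 14626 = -14562)
(x + ((5296 - 14707) + 3148))/(Y + 37055) = (12102 + ((5296 - 14707) + 3148))/(-14562 + 37055) = (12102 + (-9411 + 3148))/22493 = (12102 - 6263)*(1/22493) = 5839*(1/22493) = 5839/22493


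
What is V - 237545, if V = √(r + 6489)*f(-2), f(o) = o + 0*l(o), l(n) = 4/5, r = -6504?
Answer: -237545 - 2*I*√15 ≈ -2.3755e+5 - 7.746*I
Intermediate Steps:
l(n) = ⅘ (l(n) = 4*(⅕) = ⅘)
f(o) = o (f(o) = o + 0*(⅘) = o + 0 = o)
V = -2*I*√15 (V = √(-6504 + 6489)*(-2) = √(-15)*(-2) = (I*√15)*(-2) = -2*I*√15 ≈ -7.746*I)
V - 237545 = -2*I*√15 - 237545 = -237545 - 2*I*√15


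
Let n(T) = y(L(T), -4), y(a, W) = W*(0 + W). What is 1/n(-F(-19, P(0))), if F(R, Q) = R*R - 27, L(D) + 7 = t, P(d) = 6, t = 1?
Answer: 1/16 ≈ 0.062500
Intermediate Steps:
L(D) = -6 (L(D) = -7 + 1 = -6)
F(R, Q) = -27 + R**2 (F(R, Q) = R**2 - 27 = -27 + R**2)
y(a, W) = W**2 (y(a, W) = W*W = W**2)
n(T) = 16 (n(T) = (-4)**2 = 16)
1/n(-F(-19, P(0))) = 1/16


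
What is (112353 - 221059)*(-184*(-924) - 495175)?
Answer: 35346734254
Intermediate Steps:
(112353 - 221059)*(-184*(-924) - 495175) = -108706*(170016 - 495175) = -108706*(-325159) = 35346734254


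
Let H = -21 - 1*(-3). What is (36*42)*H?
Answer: -27216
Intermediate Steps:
H = -18 (H = -21 + 3 = -18)
(36*42)*H = (36*42)*(-18) = 1512*(-18) = -27216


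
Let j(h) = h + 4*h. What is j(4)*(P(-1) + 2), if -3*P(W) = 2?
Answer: 80/3 ≈ 26.667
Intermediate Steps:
P(W) = -⅔ (P(W) = -⅓*2 = -⅔)
j(h) = 5*h
j(4)*(P(-1) + 2) = (5*4)*(-⅔ + 2) = 20*(4/3) = 80/3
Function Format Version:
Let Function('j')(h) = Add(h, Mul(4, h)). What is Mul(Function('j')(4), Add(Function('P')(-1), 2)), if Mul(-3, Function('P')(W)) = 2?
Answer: Rational(80, 3) ≈ 26.667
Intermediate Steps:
Function('P')(W) = Rational(-2, 3) (Function('P')(W) = Mul(Rational(-1, 3), 2) = Rational(-2, 3))
Function('j')(h) = Mul(5, h)
Mul(Function('j')(4), Add(Function('P')(-1), 2)) = Mul(Mul(5, 4), Add(Rational(-2, 3), 2)) = Mul(20, Rational(4, 3)) = Rational(80, 3)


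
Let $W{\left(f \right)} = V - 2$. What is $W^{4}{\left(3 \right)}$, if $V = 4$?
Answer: $16$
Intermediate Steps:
$W{\left(f \right)} = 2$ ($W{\left(f \right)} = 4 - 2 = 2$)
$W^{4}{\left(3 \right)} = 2^{4} = 16$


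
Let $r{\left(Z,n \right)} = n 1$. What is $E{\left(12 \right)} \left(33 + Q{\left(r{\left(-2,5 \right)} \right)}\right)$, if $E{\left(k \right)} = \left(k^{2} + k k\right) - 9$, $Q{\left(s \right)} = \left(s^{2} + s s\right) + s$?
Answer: $24552$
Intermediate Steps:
$r{\left(Z,n \right)} = n$
$Q{\left(s \right)} = s + 2 s^{2}$ ($Q{\left(s \right)} = \left(s^{2} + s^{2}\right) + s = 2 s^{2} + s = s + 2 s^{2}$)
$E{\left(k \right)} = -9 + 2 k^{2}$ ($E{\left(k \right)} = \left(k^{2} + k^{2}\right) - 9 = 2 k^{2} - 9 = -9 + 2 k^{2}$)
$E{\left(12 \right)} \left(33 + Q{\left(r{\left(-2,5 \right)} \right)}\right) = \left(-9 + 2 \cdot 12^{2}\right) \left(33 + 5 \left(1 + 2 \cdot 5\right)\right) = \left(-9 + 2 \cdot 144\right) \left(33 + 5 \left(1 + 10\right)\right) = \left(-9 + 288\right) \left(33 + 5 \cdot 11\right) = 279 \left(33 + 55\right) = 279 \cdot 88 = 24552$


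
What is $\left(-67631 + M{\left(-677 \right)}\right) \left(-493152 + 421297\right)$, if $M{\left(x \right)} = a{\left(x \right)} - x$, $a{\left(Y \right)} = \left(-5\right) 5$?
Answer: $4812776045$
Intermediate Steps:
$a{\left(Y \right)} = -25$
$M{\left(x \right)} = -25 - x$
$\left(-67631 + M{\left(-677 \right)}\right) \left(-493152 + 421297\right) = \left(-67631 - -652\right) \left(-493152 + 421297\right) = \left(-67631 + \left(-25 + 677\right)\right) \left(-71855\right) = \left(-67631 + 652\right) \left(-71855\right) = \left(-66979\right) \left(-71855\right) = 4812776045$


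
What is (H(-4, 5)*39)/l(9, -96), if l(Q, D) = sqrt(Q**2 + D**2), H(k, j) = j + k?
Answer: 13*sqrt(1033)/1033 ≈ 0.40448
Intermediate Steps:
l(Q, D) = sqrt(D**2 + Q**2)
(H(-4, 5)*39)/l(9, -96) = ((5 - 4)*39)/(sqrt((-96)**2 + 9**2)) = (1*39)/(sqrt(9216 + 81)) = 39/(sqrt(9297)) = 39/((3*sqrt(1033))) = 39*(sqrt(1033)/3099) = 13*sqrt(1033)/1033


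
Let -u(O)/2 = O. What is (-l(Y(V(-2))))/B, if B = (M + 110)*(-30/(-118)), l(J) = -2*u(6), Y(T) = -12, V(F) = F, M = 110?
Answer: -118/275 ≈ -0.42909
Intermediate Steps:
u(O) = -2*O
l(J) = 24 (l(J) = -(-4)*6 = -2*(-12) = 24)
B = 3300/59 (B = (110 + 110)*(-30/(-118)) = 220*(-30*(-1/118)) = 220*(15/59) = 3300/59 ≈ 55.932)
(-l(Y(V(-2))))/B = (-1*24)/(3300/59) = -24*59/3300 = -118/275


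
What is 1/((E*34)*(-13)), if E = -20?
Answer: 1/8840 ≈ 0.00011312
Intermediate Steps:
1/((E*34)*(-13)) = 1/(-20*34*(-13)) = 1/(-680*(-13)) = 1/8840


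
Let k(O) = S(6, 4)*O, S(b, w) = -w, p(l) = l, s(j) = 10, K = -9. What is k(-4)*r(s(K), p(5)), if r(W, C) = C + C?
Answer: 160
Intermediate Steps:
r(W, C) = 2*C
k(O) = -4*O (k(O) = (-1*4)*O = -4*O)
k(-4)*r(s(K), p(5)) = (-4*(-4))*(2*5) = 16*10 = 160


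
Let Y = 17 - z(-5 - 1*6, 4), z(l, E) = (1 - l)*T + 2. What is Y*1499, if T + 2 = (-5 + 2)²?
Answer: -103431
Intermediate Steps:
T = 7 (T = -2 + (-5 + 2)² = -2 + (-3)² = -2 + 9 = 7)
z(l, E) = 9 - 7*l (z(l, E) = (1 - l)*7 + 2 = (7 - 7*l) + 2 = 9 - 7*l)
Y = -69 (Y = 17 - (9 - 7*(-5 - 1*6)) = 17 - (9 - 7*(-5 - 6)) = 17 - (9 - 7*(-11)) = 17 - (9 + 77) = 17 - 1*86 = 17 - 86 = -69)
Y*1499 = -69*1499 = -103431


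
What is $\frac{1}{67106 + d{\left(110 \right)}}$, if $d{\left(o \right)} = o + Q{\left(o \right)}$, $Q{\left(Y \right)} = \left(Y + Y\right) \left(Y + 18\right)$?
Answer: $\frac{1}{95376} \approx 1.0485 \cdot 10^{-5}$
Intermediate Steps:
$Q{\left(Y \right)} = 2 Y \left(18 + Y\right)$
$d{\left(o \right)} = o + 2 o \left(18 + o\right)$
$\frac{1}{67106 + d{\left(110 \right)}} = \frac{1}{67106 + 110 \left(37 + 2 \cdot 110\right)} = \frac{1}{67106 + 110 \left(37 + 220\right)} = \frac{1}{67106 + 110 \cdot 257} = \frac{1}{67106 + 28270} = \frac{1}{95376}$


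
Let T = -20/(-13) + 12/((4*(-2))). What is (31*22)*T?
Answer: 341/13 ≈ 26.231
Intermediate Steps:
T = 1/26 (T = -20*(-1/13) + 12/(-8) = 20/13 + 12*(-1/8) = 20/13 - 3/2 = 1/26 ≈ 0.038462)
(31*22)*T = (31*22)*(1/26) = 682*(1/26) = 341/13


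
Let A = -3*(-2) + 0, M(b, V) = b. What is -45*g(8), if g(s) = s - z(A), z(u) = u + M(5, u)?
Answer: 135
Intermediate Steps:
A = 6 (A = 6 + 0 = 6)
z(u) = 5 + u (z(u) = u + 5 = 5 + u)
g(s) = -11 + s (g(s) = s - (5 + 6) = s - 1*11 = s - 11 = -11 + s)
-45*g(8) = -45*(-11 + 8) = -45*(-3) = 135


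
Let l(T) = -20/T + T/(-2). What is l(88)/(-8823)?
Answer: 973/194106 ≈ 0.0050127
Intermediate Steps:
l(T) = -20/T - T/2 (l(T) = -20/T + T*(-½) = -20/T - T/2)
l(88)/(-8823) = (-20/88 - ½*88)/(-8823) = (-20*1/88 - 44)*(-1/8823) = (-5/22 - 44)*(-1/8823) = -973/22*(-1/8823) = 973/194106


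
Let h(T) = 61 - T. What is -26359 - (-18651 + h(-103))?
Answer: -7872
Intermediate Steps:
-26359 - (-18651 + h(-103)) = -26359 - (-18651 + (61 - 1*(-103))) = -26359 - (-18651 + (61 + 103)) = -26359 - (-18651 + 164) = -26359 - 1*(-18487) = -26359 + 18487 = -7872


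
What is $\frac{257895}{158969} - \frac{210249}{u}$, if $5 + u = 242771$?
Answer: $\frac{3242784921}{4288029806} \approx 0.75624$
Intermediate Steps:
$u = 242766$ ($u = -5 + 242771 = 242766$)
$\frac{257895}{158969} - \frac{210249}{u} = \frac{257895}{158969} - \frac{210249}{242766} = 257895 \cdot \frac{1}{158969} - \frac{23361}{26974} = \frac{257895}{158969} - \frac{23361}{26974} = \frac{3242784921}{4288029806}$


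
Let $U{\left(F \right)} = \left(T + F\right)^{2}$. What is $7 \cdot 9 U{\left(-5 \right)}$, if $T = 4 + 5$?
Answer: $1008$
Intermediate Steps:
$T = 9$
$U{\left(F \right)} = \left(9 + F\right)^{2}$
$7 \cdot 9 U{\left(-5 \right)} = 7 \cdot 9 \left(9 - 5\right)^{2} = 63 \cdot 4^{2} = 63 \cdot 16 = 1008$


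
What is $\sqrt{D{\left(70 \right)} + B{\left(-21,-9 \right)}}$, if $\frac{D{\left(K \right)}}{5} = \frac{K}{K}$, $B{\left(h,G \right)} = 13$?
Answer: $3 \sqrt{2} \approx 4.2426$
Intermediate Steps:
$D{\left(K \right)} = 5$ ($D{\left(K \right)} = 5 \frac{K}{K} = 5 \cdot 1 = 5$)
$\sqrt{D{\left(70 \right)} + B{\left(-21,-9 \right)}} = \sqrt{5 + 13} = \sqrt{18} = 3 \sqrt{2}$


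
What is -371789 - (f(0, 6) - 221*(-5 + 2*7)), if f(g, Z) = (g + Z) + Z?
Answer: -369812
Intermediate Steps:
f(g, Z) = g + 2*Z (f(g, Z) = (Z + g) + Z = g + 2*Z)
-371789 - (f(0, 6) - 221*(-5 + 2*7)) = -371789 - ((0 + 2*6) - 221*(-5 + 2*7)) = -371789 - ((0 + 12) - 221*(-5 + 14)) = -371789 - (12 - 221*9) = -371789 - (12 - 1989) = -371789 - 1*(-1977) = -371789 + 1977 = -369812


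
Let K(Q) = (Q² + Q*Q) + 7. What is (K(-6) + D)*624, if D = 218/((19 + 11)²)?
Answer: 3708536/75 ≈ 49447.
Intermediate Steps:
K(Q) = 7 + 2*Q² (K(Q) = (Q² + Q²) + 7 = 2*Q² + 7 = 7 + 2*Q²)
D = 109/450 (D = 218/(30²) = 218/900 = 218*(1/900) = 109/450 ≈ 0.24222)
(K(-6) + D)*624 = ((7 + 2*(-6)²) + 109/450)*624 = ((7 + 2*36) + 109/450)*624 = ((7 + 72) + 109/450)*624 = (79 + 109/450)*624 = (35659/450)*624 = 3708536/75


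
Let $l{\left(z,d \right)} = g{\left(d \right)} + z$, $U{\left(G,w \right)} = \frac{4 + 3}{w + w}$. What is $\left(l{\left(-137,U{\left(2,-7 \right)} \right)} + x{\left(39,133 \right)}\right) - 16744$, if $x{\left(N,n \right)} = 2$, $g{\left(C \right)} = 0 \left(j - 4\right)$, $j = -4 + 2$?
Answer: $-16879$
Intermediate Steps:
$j = -2$
$g{\left(C \right)} = 0$ ($g{\left(C \right)} = 0 \left(-2 - 4\right) = 0 \left(-6\right) = 0$)
$U{\left(G,w \right)} = \frac{7}{2 w}$
$l{\left(z,d \right)} = z$ ($l{\left(z,d \right)} = 0 + z = z$)
$\left(l{\left(-137,U{\left(2,-7 \right)} \right)} + x{\left(39,133 \right)}\right) - 16744 = \left(-137 + 2\right) - 16744 = -135 - 16744 = -16879$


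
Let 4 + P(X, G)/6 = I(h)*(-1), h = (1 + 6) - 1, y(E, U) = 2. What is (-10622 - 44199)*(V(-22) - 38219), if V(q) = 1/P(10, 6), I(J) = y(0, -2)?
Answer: 75427391585/36 ≈ 2.0952e+9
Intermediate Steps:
h = 6 (h = 7 - 1 = 6)
I(J) = 2
P(X, G) = -36 (P(X, G) = -24 + 6*(2*(-1)) = -24 + 6*(-2) = -24 - 12 = -36)
V(q) = -1/36 (V(q) = 1/(-36) = -1/36)
(-10622 - 44199)*(V(-22) - 38219) = (-10622 - 44199)*(-1/36 - 38219) = -54821*(-1375885/36) = 75427391585/36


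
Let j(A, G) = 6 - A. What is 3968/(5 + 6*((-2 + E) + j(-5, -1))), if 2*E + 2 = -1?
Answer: 1984/25 ≈ 79.360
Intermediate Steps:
E = -3/2 (E = -1 + (½)*(-1) = -1 - ½ = -3/2 ≈ -1.5000)
3968/(5 + 6*((-2 + E) + j(-5, -1))) = 3968/(5 + 6*((-2 - 3/2) + (6 - 1*(-5)))) = 3968/(5 + 6*(-7/2 + (6 + 5))) = 3968/(5 + 6*(-7/2 + 11)) = 3968/(5 + 6*(15/2)) = 3968/(5 + 45) = 3968/50 = 3968*(1/50) = 1984/25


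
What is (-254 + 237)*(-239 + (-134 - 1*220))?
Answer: 10081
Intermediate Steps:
(-254 + 237)*(-239 + (-134 - 1*220)) = -17*(-239 + (-134 - 220)) = -17*(-239 - 354) = -17*(-593) = 10081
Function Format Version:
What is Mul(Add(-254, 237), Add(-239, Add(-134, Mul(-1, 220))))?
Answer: 10081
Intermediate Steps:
Mul(Add(-254, 237), Add(-239, Add(-134, Mul(-1, 220)))) = Mul(-17, Add(-239, Add(-134, -220))) = Mul(-17, Add(-239, -354)) = Mul(-17, -593) = 10081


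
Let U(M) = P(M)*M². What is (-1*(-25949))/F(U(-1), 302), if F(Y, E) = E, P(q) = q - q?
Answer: 25949/302 ≈ 85.924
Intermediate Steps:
P(q) = 0
U(M) = 0 (U(M) = 0*M² = 0)
(-1*(-25949))/F(U(-1), 302) = -1*(-25949)/302 = 25949*(1/302) = 25949/302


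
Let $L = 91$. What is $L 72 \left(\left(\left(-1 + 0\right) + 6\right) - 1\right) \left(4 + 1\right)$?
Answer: $131040$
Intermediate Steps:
$L 72 \left(\left(\left(-1 + 0\right) + 6\right) - 1\right) \left(4 + 1\right) = 91 \cdot 72 \left(\left(\left(-1 + 0\right) + 6\right) - 1\right) \left(4 + 1\right) = 6552 \left(\left(-1 + 6\right) - 1\right) 5 = 6552 \left(5 - 1\right) 5 = 6552 \cdot 4 \cdot 5 = 6552 \cdot 20 = 131040$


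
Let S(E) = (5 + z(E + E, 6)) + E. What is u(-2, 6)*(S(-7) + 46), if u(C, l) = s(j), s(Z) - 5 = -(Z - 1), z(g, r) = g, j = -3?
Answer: 270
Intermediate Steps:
s(Z) = 6 - Z (s(Z) = 5 - (Z - 1) = 5 - (-1 + Z) = 5 + (1 - Z) = 6 - Z)
u(C, l) = 9 (u(C, l) = 6 - 1*(-3) = 6 + 3 = 9)
S(E) = 5 + 3*E (S(E) = (5 + (E + E)) + E = (5 + 2*E) + E = 5 + 3*E)
u(-2, 6)*(S(-7) + 46) = 9*((5 + 3*(-7)) + 46) = 9*((5 - 21) + 46) = 9*(-16 + 46) = 9*30 = 270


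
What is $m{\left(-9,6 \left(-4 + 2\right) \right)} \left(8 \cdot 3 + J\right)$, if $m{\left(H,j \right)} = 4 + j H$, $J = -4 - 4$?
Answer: $1792$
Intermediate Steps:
$J = -8$
$m{\left(H,j \right)} = 4 + H j$
$m{\left(-9,6 \left(-4 + 2\right) \right)} \left(8 \cdot 3 + J\right) = \left(4 - 9 \cdot 6 \left(-4 + 2\right)\right) \left(8 \cdot 3 - 8\right) = \left(4 - 9 \cdot 6 \left(-2\right)\right) \left(24 - 8\right) = \left(4 - -108\right) 16 = \left(4 + 108\right) 16 = 112 \cdot 16 = 1792$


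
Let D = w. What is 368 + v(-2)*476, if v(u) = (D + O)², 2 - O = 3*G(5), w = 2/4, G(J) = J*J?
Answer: 2502343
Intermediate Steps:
G(J) = J²
w = ½ (w = 2*(¼) = ½ ≈ 0.50000)
D = ½ ≈ 0.50000
O = -73 (O = 2 - 3*5² = 2 - 3*25 = 2 - 1*75 = 2 - 75 = -73)
v(u) = 21025/4 (v(u) = (½ - 73)² = (-145/2)² = 21025/4)
368 + v(-2)*476 = 368 + (21025/4)*476 = 368 + 2501975 = 2502343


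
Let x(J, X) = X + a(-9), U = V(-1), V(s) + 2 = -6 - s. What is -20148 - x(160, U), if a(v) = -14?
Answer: -20127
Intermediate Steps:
V(s) = -8 - s (V(s) = -2 + (-6 - s) = -8 - s)
U = -7 (U = -8 - 1*(-1) = -8 + 1 = -7)
x(J, X) = -14 + X (x(J, X) = X - 14 = -14 + X)
-20148 - x(160, U) = -20148 - (-14 - 7) = -20148 - 1*(-21) = -20148 + 21 = -20127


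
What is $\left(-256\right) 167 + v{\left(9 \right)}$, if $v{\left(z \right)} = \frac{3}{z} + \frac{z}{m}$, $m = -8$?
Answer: $- \frac{1026067}{24} \approx -42753.0$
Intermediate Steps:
$v{\left(z \right)} = \frac{3}{z} - \frac{z}{8}$ ($v{\left(z \right)} = \frac{3}{z} + \frac{z}{-8} = \frac{3}{z} + z \left(- \frac{1}{8}\right) = \frac{3}{z} - \frac{z}{8}$)
$\left(-256\right) 167 + v{\left(9 \right)} = \left(-256\right) 167 + \left(\frac{3}{9} - \frac{9}{8}\right) = -42752 + \left(3 \cdot \frac{1}{9} - \frac{9}{8}\right) = -42752 + \left(\frac{1}{3} - \frac{9}{8}\right) = -42752 - \frac{19}{24} = - \frac{1026067}{24}$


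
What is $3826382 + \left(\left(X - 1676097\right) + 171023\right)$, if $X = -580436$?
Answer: $1740872$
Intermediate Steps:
$3826382 + \left(\left(X - 1676097\right) + 171023\right) = 3826382 + \left(\left(-580436 - 1676097\right) + 171023\right) = 3826382 + \left(-2256533 + 171023\right) = 3826382 - 2085510 = 1740872$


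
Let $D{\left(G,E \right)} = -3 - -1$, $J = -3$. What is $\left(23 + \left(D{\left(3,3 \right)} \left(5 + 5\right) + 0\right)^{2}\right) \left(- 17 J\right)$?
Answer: $21573$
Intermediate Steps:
$D{\left(G,E \right)} = -2$ ($D{\left(G,E \right)} = -3 + 1 = -2$)
$\left(23 + \left(D{\left(3,3 \right)} \left(5 + 5\right) + 0\right)^{2}\right) \left(- 17 J\right) = \left(23 + \left(- 2 \left(5 + 5\right) + 0\right)^{2}\right) \left(\left(-17\right) \left(-3\right)\right) = \left(23 + \left(\left(-2\right) 10 + 0\right)^{2}\right) 51 = \left(23 + \left(-20 + 0\right)^{2}\right) 51 = \left(23 + \left(-20\right)^{2}\right) 51 = \left(23 + 400\right) 51 = 423 \cdot 51 = 21573$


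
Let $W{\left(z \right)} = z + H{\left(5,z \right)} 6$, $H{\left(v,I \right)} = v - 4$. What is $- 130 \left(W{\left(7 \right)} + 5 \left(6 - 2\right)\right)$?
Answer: $-4290$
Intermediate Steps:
$H{\left(v,I \right)} = -4 + v$ ($H{\left(v,I \right)} = v - 4 = -4 + v$)
$W{\left(z \right)} = 6 + z$ ($W{\left(z \right)} = z + \left(-4 + 5\right) 6 = z + 1 \cdot 6 = z + 6 = 6 + z$)
$- 130 \left(W{\left(7 \right)} + 5 \left(6 - 2\right)\right) = - 130 \left(\left(6 + 7\right) + 5 \left(6 - 2\right)\right) = - 130 \left(13 + 5 \cdot 4\right) = - 130 \left(13 + 20\right) = \left(-130\right) 33 = -4290$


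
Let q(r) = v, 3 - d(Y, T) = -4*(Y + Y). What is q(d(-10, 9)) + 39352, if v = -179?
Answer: 39173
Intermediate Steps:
d(Y, T) = 3 + 8*Y (d(Y, T) = 3 - (-4)*(Y + Y) = 3 - (-4)*2*Y = 3 - (-8)*Y = 3 + 8*Y)
q(r) = -179
q(d(-10, 9)) + 39352 = -179 + 39352 = 39173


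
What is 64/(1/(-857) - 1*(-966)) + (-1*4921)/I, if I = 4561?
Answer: -3823742253/3775874021 ≈ -1.0127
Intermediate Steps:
64/(1/(-857) - 1*(-966)) + (-1*4921)/I = 64/(1/(-857) - 1*(-966)) - 1*4921/4561 = 64/(-1/857 + 966) - 4921*1/4561 = 64/(827861/857) - 4921/4561 = 64*(857/827861) - 4921/4561 = 54848/827861 - 4921/4561 = -3823742253/3775874021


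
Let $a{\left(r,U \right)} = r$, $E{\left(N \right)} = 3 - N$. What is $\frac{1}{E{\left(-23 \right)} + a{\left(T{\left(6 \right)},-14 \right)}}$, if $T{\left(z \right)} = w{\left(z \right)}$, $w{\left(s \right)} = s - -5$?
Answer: $\frac{1}{37} \approx 0.027027$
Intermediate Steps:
$w{\left(s \right)} = 5 + s$ ($w{\left(s \right)} = s + 5 = 5 + s$)
$T{\left(z \right)} = 5 + z$
$\frac{1}{E{\left(-23 \right)} + a{\left(T{\left(6 \right)},-14 \right)}} = \frac{1}{\left(3 - -23\right) + \left(5 + 6\right)} = \frac{1}{\left(3 + 23\right) + 11} = \frac{1}{26 + 11} = \frac{1}{37}$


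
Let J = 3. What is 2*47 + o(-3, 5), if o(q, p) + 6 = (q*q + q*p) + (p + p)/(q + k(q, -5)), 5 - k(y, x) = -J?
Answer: 84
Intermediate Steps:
k(y, x) = 8 (k(y, x) = 5 - (-1)*3 = 5 - 1*(-3) = 5 + 3 = 8)
o(q, p) = -6 + q**2 + p*q + 2*p/(8 + q) (o(q, p) = -6 + ((q*q + q*p) + (p + p)/(q + 8)) = -6 + ((q**2 + p*q) + (2*p)/(8 + q)) = -6 + ((q**2 + p*q) + 2*p/(8 + q)) = -6 + (q**2 + p*q + 2*p/(8 + q)) = -6 + q**2 + p*q + 2*p/(8 + q))
2*47 + o(-3, 5) = 2*47 + (-48 + (-3)**3 - 6*(-3) + 2*5 + 8*(-3)**2 + 5*(-3)**2 + 8*5*(-3))/(8 - 3) = 94 + (-48 - 27 + 18 + 10 + 8*9 + 5*9 - 120)/5 = 94 + (-48 - 27 + 18 + 10 + 72 + 45 - 120)/5 = 94 + (1/5)*(-50) = 94 - 10 = 84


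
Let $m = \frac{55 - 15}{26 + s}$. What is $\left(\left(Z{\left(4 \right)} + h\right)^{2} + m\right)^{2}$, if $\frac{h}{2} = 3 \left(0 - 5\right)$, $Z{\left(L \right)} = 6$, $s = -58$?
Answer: $\frac{5285401}{16} \approx 3.3034 \cdot 10^{5}$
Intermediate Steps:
$h = -30$ ($h = 2 \cdot 3 \left(0 - 5\right) = 2 \cdot 3 \left(-5\right) = 2 \left(-15\right) = -30$)
$m = - \frac{5}{4}$ ($m = \frac{55 - 15}{26 - 58} = \frac{40}{-32} = 40 \left(- \frac{1}{32}\right) = - \frac{5}{4} \approx -1.25$)
$\left(\left(Z{\left(4 \right)} + h\right)^{2} + m\right)^{2} = \left(\left(6 - 30\right)^{2} - \frac{5}{4}\right)^{2} = \left(\left(-24\right)^{2} - \frac{5}{4}\right)^{2} = \left(576 - \frac{5}{4}\right)^{2} = \left(\frac{2299}{4}\right)^{2} = \frac{5285401}{16}$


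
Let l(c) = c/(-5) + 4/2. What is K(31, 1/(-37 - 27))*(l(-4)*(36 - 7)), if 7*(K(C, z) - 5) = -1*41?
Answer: -348/5 ≈ -69.600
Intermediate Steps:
K(C, z) = -6/7 (K(C, z) = 5 + (-1*41)/7 = 5 + (⅐)*(-41) = 5 - 41/7 = -6/7)
l(c) = 2 - c/5 (l(c) = c*(-⅕) + 4*(½) = -c/5 + 2 = 2 - c/5)
K(31, 1/(-37 - 27))*(l(-4)*(36 - 7)) = -6*(2 - ⅕*(-4))*(36 - 7)/7 = -6*(2 + ⅘)*29/7 = -12*29/5 = -6/7*406/5 = -348/5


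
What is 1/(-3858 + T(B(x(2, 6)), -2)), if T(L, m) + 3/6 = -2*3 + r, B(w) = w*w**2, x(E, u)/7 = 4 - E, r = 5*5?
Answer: -2/7679 ≈ -0.00026045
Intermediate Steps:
r = 25
x(E, u) = 28 - 7*E (x(E, u) = 7*(4 - E) = 28 - 7*E)
B(w) = w**3
T(L, m) = 37/2 (T(L, m) = -1/2 + (-2*3 + 25) = -1/2 + (-6 + 25) = -1/2 + 19 = 37/2)
1/(-3858 + T(B(x(2, 6)), -2)) = 1/(-3858 + 37/2) = 1/(-7679/2) = -2/7679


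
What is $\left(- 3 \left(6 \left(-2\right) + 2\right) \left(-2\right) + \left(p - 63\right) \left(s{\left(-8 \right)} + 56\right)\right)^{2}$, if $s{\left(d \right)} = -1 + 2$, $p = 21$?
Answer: $6022116$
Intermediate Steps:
$s{\left(d \right)} = 1$
$\left(- 3 \left(6 \left(-2\right) + 2\right) \left(-2\right) + \left(p - 63\right) \left(s{\left(-8 \right)} + 56\right)\right)^{2} = \left(- 3 \left(6 \left(-2\right) + 2\right) \left(-2\right) + \left(21 - 63\right) \left(1 + 56\right)\right)^{2} = \left(- 3 \left(-12 + 2\right) \left(-2\right) - 2394\right)^{2} = \left(\left(-3\right) \left(-10\right) \left(-2\right) - 2394\right)^{2} = \left(30 \left(-2\right) - 2394\right)^{2} = \left(-60 - 2394\right)^{2} = \left(-2454\right)^{2} = 6022116$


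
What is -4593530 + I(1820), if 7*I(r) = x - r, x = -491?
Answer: -32157021/7 ≈ -4.5939e+6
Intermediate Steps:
I(r) = -491/7 - r/7 (I(r) = (-491 - r)/7 = -491/7 - r/7)
-4593530 + I(1820) = -4593530 + (-491/7 - ⅐*1820) = -4593530 + (-491/7 - 260) = -4593530 - 2311/7 = -32157021/7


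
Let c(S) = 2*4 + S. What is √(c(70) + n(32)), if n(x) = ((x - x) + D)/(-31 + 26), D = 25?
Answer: √73 ≈ 8.5440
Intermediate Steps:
c(S) = 8 + S
n(x) = -5 (n(x) = ((x - x) + 25)/(-31 + 26) = (0 + 25)/(-5) = 25*(-⅕) = -5)
√(c(70) + n(32)) = √((8 + 70) - 5) = √(78 - 5) = √73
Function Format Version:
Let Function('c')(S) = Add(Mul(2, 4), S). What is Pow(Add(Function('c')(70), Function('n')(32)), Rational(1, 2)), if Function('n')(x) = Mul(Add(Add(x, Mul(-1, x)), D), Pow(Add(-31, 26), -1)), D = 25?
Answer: Pow(73, Rational(1, 2)) ≈ 8.5440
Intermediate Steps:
Function('c')(S) = Add(8, S)
Function('n')(x) = -5 (Function('n')(x) = Mul(Add(Add(x, Mul(-1, x)), 25), Pow(Add(-31, 26), -1)) = Mul(Add(0, 25), Pow(-5, -1)) = Mul(25, Rational(-1, 5)) = -5)
Pow(Add(Function('c')(70), Function('n')(32)), Rational(1, 2)) = Pow(Add(Add(8, 70), -5), Rational(1, 2)) = Pow(Add(78, -5), Rational(1, 2)) = Pow(73, Rational(1, 2))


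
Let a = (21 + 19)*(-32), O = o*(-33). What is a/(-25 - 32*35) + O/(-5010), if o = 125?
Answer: 148479/76486 ≈ 1.9413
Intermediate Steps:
O = -4125 (O = 125*(-33) = -4125)
a = -1280 (a = 40*(-32) = -1280)
a/(-25 - 32*35) + O/(-5010) = -1280/(-25 - 32*35) - 4125/(-5010) = -1280/(-25 - 1120) - 4125*(-1/5010) = -1280/(-1145) + 275/334 = -1280*(-1/1145) + 275/334 = 256/229 + 275/334 = 148479/76486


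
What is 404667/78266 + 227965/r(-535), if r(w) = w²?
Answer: 26733544153/4480337170 ≈ 5.9669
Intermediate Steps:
404667/78266 + 227965/r(-535) = 404667/78266 + 227965/((-535)²) = 404667*(1/78266) + 227965/286225 = 404667/78266 + 227965*(1/286225) = 404667/78266 + 45593/57245 = 26733544153/4480337170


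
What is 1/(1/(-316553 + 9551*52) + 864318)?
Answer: 180099/155662807483 ≈ 1.1570e-6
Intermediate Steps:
1/(1/(-316553 + 9551*52) + 864318) = 1/(1/(-316553 + 496652) + 864318) = 1/(1/180099 + 864318) = 1/(155662807483/180099) = 180099/155662807483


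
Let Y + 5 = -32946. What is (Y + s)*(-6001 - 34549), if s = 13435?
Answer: 791373800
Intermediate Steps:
Y = -32951 (Y = -5 - 32946 = -32951)
(Y + s)*(-6001 - 34549) = (-32951 + 13435)*(-6001 - 34549) = -19516*(-40550) = 791373800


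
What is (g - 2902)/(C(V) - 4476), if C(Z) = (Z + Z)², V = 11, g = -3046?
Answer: 1487/998 ≈ 1.4900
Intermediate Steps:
C(Z) = 4*Z² (C(Z) = (2*Z)² = 4*Z²)
(g - 2902)/(C(V) - 4476) = (-3046 - 2902)/(4*11² - 4476) = -5948/(4*121 - 4476) = -5948/(484 - 4476) = -5948/(-3992) = -5948*(-1/3992) = 1487/998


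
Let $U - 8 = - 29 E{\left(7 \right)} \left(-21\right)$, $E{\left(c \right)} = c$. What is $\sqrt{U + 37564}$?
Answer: $\sqrt{41835} \approx 204.54$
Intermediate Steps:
$U = 4271$ ($U = 8 + \left(-29\right) 7 \left(-21\right) = 8 - -4263 = 8 + 4263 = 4271$)
$\sqrt{U + 37564} = \sqrt{4271 + 37564} = \sqrt{41835}$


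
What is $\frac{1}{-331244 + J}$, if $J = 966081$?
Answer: $\frac{1}{634837} \approx 1.5752 \cdot 10^{-6}$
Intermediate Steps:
$\frac{1}{-331244 + J} = \frac{1}{-331244 + 966081} = \frac{1}{634837}$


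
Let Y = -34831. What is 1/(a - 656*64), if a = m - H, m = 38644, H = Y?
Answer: 1/31491 ≈ 3.1755e-5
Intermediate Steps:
H = -34831
a = 73475 (a = 38644 - 1*(-34831) = 38644 + 34831 = 73475)
1/(a - 656*64) = 1/(73475 - 656*64) = 1/(73475 - 41984) = 1/31491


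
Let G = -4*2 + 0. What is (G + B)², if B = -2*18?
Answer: 1936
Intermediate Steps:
G = -8 (G = -8 + 0 = -8)
B = -36
(G + B)² = (-8 - 36)² = (-44)² = 1936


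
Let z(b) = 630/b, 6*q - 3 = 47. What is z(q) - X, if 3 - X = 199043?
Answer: 995578/5 ≈ 1.9912e+5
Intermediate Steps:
q = 25/3 (q = ½ + (⅙)*47 = ½ + 47/6 = 25/3 ≈ 8.3333)
X = -199040 (X = 3 - 1*199043 = 3 - 199043 = -199040)
z(q) - X = 630/(25/3) - 1*(-199040) = 630*(3/25) + 199040 = 378/5 + 199040 = 995578/5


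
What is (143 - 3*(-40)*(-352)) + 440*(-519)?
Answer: -270457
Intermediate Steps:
(143 - 3*(-40)*(-352)) + 440*(-519) = (143 + 120*(-352)) - 228360 = (143 - 42240) - 228360 = -42097 - 228360 = -270457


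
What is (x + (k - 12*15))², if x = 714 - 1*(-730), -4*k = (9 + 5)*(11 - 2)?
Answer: 6076225/4 ≈ 1.5191e+6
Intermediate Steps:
k = -63/2 (k = -(9 + 5)*(11 - 2)/4 = -7*9/2 = -¼*126 = -63/2 ≈ -31.500)
x = 1444 (x = 714 + 730 = 1444)
(x + (k - 12*15))² = (1444 + (-63/2 - 12*15))² = (1444 + (-63/2 - 180))² = (1444 - 423/2)² = (2465/2)² = 6076225/4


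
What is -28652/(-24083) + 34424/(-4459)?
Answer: -53944148/8260469 ≈ -6.5304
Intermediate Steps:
-28652/(-24083) + 34424/(-4459) = -28652*(-1/24083) + 34424*(-1/4459) = 28652/24083 - 2648/343 = -53944148/8260469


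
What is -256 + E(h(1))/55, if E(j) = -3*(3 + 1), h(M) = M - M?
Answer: -14092/55 ≈ -256.22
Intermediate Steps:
h(M) = 0
E(j) = -12 (E(j) = -3*4 = -12)
-256 + E(h(1))/55 = -256 - 12/55 = -14092/55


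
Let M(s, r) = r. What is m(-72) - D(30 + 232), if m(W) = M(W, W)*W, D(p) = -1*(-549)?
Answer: 4635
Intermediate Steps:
D(p) = 549
m(W) = W² (m(W) = W*W = W²)
m(-72) - D(30 + 232) = (-72)² - 1*549 = 5184 - 549 = 4635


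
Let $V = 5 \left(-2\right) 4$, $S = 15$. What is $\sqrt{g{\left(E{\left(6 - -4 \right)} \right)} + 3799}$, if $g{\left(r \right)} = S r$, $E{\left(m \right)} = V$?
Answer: $\sqrt{3199} \approx 56.56$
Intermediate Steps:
$V = -40$ ($V = \left(-10\right) 4 = -40$)
$E{\left(m \right)} = -40$
$g{\left(r \right)} = 15 r$
$\sqrt{g{\left(E{\left(6 - -4 \right)} \right)} + 3799} = \sqrt{15 \left(-40\right) + 3799} = \sqrt{-600 + 3799} = \sqrt{3199}$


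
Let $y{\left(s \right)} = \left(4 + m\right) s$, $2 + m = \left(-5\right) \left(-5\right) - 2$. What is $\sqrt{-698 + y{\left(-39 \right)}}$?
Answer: $i \sqrt{1673} \approx 40.902 i$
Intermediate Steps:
$m = 21$ ($m = -2 - -23 = -2 + \left(25 - 2\right) = -2 + 23 = 21$)
$y{\left(s \right)} = 25 s$ ($y{\left(s \right)} = \left(4 + 21\right) s = 25 s$)
$\sqrt{-698 + y{\left(-39 \right)}} = \sqrt{-698 + 25 \left(-39\right)} = \sqrt{-698 - 975} = \sqrt{-1673} = i \sqrt{1673}$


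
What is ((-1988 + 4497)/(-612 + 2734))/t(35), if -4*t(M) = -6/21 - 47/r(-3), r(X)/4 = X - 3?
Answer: -843024/298141 ≈ -2.8276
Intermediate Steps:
r(X) = -12 + 4*X (r(X) = 4*(X - 3) = 4*(-3 + X) = -12 + 4*X)
t(M) = -281/672 (t(M) = -(-6/21 - 47/(-12 + 4*(-3)))/4 = -(-6*1/21 - 47/(-12 - 12))/4 = -(-2/7 - 47/(-24))/4 = -(-2/7 - 47*(-1/24))/4 = -(-2/7 + 47/24)/4 = -1/4*281/168 = -281/672)
((-1988 + 4497)/(-612 + 2734))/t(35) = ((-1988 + 4497)/(-612 + 2734))/(-281/672) = (2509/2122)*(-672/281) = -843024/298141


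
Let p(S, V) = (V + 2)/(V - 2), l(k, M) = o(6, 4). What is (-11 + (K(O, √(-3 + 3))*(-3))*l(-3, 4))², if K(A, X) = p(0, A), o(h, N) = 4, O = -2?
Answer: 121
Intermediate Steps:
l(k, M) = 4
p(S, V) = (2 + V)/(-2 + V)
K(A, X) = (2 + A)/(-2 + A)
(-11 + (K(O, √(-3 + 3))*(-3))*l(-3, 4))² = (-11 + (((2 - 2)/(-2 - 2))*(-3))*4)² = (-11 + ((0/(-4))*(-3))*4)² = (-11 + (-¼*0*(-3))*4)² = (-11 + (0*(-3))*4)² = (-11 + 0*4)² = (-11 + 0)² = (-11)² = 121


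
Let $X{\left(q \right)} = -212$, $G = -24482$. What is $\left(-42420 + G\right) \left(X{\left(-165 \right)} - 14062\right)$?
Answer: $954959148$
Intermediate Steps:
$\left(-42420 + G\right) \left(X{\left(-165 \right)} - 14062\right) = \left(-42420 - 24482\right) \left(-212 - 14062\right) = \left(-66902\right) \left(-14274\right) = 954959148$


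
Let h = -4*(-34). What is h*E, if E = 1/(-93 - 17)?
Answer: -68/55 ≈ -1.2364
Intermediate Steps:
E = -1/110 (E = 1/(-110) = -1/110 ≈ -0.0090909)
h = 136
h*E = 136*(-1/110) = -68/55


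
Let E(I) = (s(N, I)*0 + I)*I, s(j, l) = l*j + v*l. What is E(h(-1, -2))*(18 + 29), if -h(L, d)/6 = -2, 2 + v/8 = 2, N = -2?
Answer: 6768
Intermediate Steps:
v = 0 (v = -16 + 8*2 = -16 + 16 = 0)
h(L, d) = 12 (h(L, d) = -6*(-2) = 12)
s(j, l) = j*l (s(j, l) = l*j + 0*l = j*l + 0 = j*l)
E(I) = I² (E(I) = (-2*I*0 + I)*I = (0 + I)*I = I*I = I²)
E(h(-1, -2))*(18 + 29) = 12²*(18 + 29) = 144*47 = 6768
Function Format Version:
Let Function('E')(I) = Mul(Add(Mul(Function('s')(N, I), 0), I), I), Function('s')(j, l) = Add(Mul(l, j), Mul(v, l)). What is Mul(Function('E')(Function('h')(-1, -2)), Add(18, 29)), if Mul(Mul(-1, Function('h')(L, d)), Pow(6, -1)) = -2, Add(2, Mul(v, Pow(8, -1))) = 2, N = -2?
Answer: 6768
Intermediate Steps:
v = 0 (v = Add(-16, Mul(8, 2)) = Add(-16, 16) = 0)
Function('h')(L, d) = 12 (Function('h')(L, d) = Mul(-6, -2) = 12)
Function('s')(j, l) = Mul(j, l) (Function('s')(j, l) = Add(Mul(l, j), Mul(0, l)) = Add(Mul(j, l), 0) = Mul(j, l))
Function('E')(I) = Pow(I, 2) (Function('E')(I) = Mul(Add(Mul(Mul(-2, I), 0), I), I) = Mul(Add(0, I), I) = Mul(I, I) = Pow(I, 2))
Mul(Function('E')(Function('h')(-1, -2)), Add(18, 29)) = Mul(Pow(12, 2), Add(18, 29)) = Mul(144, 47) = 6768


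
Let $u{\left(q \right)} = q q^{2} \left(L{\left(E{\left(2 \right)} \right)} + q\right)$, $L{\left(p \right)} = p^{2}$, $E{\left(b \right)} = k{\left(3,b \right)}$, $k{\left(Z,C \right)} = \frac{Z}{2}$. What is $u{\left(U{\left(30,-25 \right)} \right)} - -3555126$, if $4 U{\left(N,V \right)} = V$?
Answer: $\frac{56897641}{16} \approx 3.5561 \cdot 10^{6}$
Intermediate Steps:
$U{\left(N,V \right)} = \frac{V}{4}$
$k{\left(Z,C \right)} = \frac{Z}{2}$ ($k{\left(Z,C \right)} = Z \frac{1}{2} = \frac{Z}{2}$)
$E{\left(b \right)} = \frac{3}{2}$ ($E{\left(b \right)} = \frac{1}{2} \cdot 3 = \frac{3}{2}$)
$u{\left(q \right)} = q^{3} \left(\frac{9}{4} + q\right)$ ($u{\left(q \right)} = q q^{2} \left(\left(\frac{3}{2}\right)^{2} + q\right) = q^{3} \left(\frac{9}{4} + q\right)$)
$u{\left(U{\left(30,-25 \right)} \right)} - -3555126 = \left(\frac{1}{4} \left(-25\right)\right)^{3} \left(\frac{9}{4} + \frac{1}{4} \left(-25\right)\right) - -3555126 = \left(- \frac{25}{4}\right)^{3} \left(\frac{9}{4} - \frac{25}{4}\right) + 3555126 = \left(- \frac{15625}{64}\right) \left(-4\right) + 3555126 = \frac{15625}{16} + 3555126 = \frac{56897641}{16}$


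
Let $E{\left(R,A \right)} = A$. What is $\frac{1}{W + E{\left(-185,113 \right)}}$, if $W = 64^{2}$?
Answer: $\frac{1}{4209} \approx 0.00023759$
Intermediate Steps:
$W = 4096$
$\frac{1}{W + E{\left(-185,113 \right)}} = \frac{1}{4096 + 113} = \frac{1}{4209}$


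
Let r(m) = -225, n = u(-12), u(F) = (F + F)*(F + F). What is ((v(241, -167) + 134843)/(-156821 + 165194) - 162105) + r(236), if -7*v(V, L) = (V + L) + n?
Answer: -3171126793/19537 ≈ -1.6231e+5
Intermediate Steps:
u(F) = 4*F**2 (u(F) = (2*F)*(2*F) = 4*F**2)
n = 576 (n = 4*(-12)**2 = 4*144 = 576)
v(V, L) = -576/7 - L/7 - V/7 (v(V, L) = -((V + L) + 576)/7 = -((L + V) + 576)/7 = -(576 + L + V)/7 = -576/7 - L/7 - V/7)
((v(241, -167) + 134843)/(-156821 + 165194) - 162105) + r(236) = (((-576/7 - 1/7*(-167) - 1/7*241) + 134843)/(-156821 + 165194) - 162105) - 225 = (((-576/7 + 167/7 - 241/7) + 134843)/8373 - 162105) - 225 = ((-650/7 + 134843)*(1/8373) - 162105) - 225 = ((943251/7)*(1/8373) - 162105) - 225 = (314417/19537 - 162105) - 225 = -3166730968/19537 - 225 = -3171126793/19537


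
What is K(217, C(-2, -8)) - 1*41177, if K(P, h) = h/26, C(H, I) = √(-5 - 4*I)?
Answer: -41177 + 3*√3/26 ≈ -41177.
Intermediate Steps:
K(P, h) = h/26 (K(P, h) = h*(1/26) = h/26)
K(217, C(-2, -8)) - 1*41177 = √(-5 - 4*(-8))/26 - 1*41177 = √(-5 + 32)/26 - 41177 = √27/26 - 41177 = (3*√3)/26 - 41177 = 3*√3/26 - 41177 = -41177 + 3*√3/26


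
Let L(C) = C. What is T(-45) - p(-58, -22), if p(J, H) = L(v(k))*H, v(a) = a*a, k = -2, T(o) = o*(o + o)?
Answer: 4138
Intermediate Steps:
T(o) = 2*o² (T(o) = o*(2*o) = 2*o²)
v(a) = a²
p(J, H) = 4*H (p(J, H) = (-2)²*H = 4*H)
T(-45) - p(-58, -22) = 2*(-45)² - 4*(-22) = 2*2025 - 1*(-88) = 4050 + 88 = 4138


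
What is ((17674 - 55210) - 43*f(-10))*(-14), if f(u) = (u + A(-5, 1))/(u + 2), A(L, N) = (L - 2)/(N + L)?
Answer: 8417997/16 ≈ 5.2613e+5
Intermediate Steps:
A(L, N) = (-2 + L)/(L + N)
f(u) = (7/4 + u)/(2 + u) (f(u) = (u + (-2 - 5)/(-5 + 1))/(u + 2) = (u - 7/(-4))/(2 + u) = (u - ¼*(-7))/(2 + u) = (u + 7/4)/(2 + u) = (7/4 + u)/(2 + u))
((17674 - 55210) - 43*f(-10))*(-14) = ((17674 - 55210) - 43*(7/4 - 10)/(2 - 10))*(-14) = (-37536 - 43*(-33)/((-8)*4))*(-14) = (-37536 - (-43)*(-33)/(8*4))*(-14) = (-37536 - 43*33/32)*(-14) = (-37536 - 1419/32)*(-14) = -1202571/32*(-14) = 8417997/16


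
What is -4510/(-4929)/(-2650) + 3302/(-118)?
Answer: -2156538044/77064915 ≈ -27.983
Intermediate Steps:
-4510/(-4929)/(-2650) + 3302/(-118) = -4510*(-1/4929)*(-1/2650) + 3302*(-1/118) = (4510/4929)*(-1/2650) - 1651/59 = -451/1306185 - 1651/59 = -2156538044/77064915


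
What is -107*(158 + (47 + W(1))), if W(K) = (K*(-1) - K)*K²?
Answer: -21721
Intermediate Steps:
W(K) = -2*K³ (W(K) = (-K - K)*K² = (-2*K)*K² = -2*K³)
-107*(158 + (47 + W(1))) = -107*(158 + (47 - 2*1³)) = -107*(158 + (47 - 2*1)) = -107*(158 + (47 - 2)) = -107*(158 + 45) = -107*203 = -21721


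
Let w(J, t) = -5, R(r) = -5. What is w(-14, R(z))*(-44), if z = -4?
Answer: 220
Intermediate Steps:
w(-14, R(z))*(-44) = -5*(-44) = 220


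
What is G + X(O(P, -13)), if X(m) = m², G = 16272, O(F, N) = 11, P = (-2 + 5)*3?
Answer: 16393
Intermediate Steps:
P = 9 (P = 3*3 = 9)
G + X(O(P, -13)) = 16272 + 11² = 16272 + 121 = 16393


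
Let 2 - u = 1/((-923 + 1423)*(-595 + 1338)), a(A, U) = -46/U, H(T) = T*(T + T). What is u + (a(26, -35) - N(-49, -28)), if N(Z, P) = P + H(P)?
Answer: -3996151207/2600500 ≈ -1536.7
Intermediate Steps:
H(T) = 2*T² (H(T) = T*(2*T) = 2*T²)
N(Z, P) = P + 2*P²
u = 742999/371500 (u = 2 - 1/((-923 + 1423)*(-595 + 1338)) = 2 - 1/(500*743) = 2 - 1/371500 = 742999/371500 ≈ 2.0000)
u + (a(26, -35) - N(-49, -28)) = 742999/371500 + (-46/(-35) - (-28)*(1 + 2*(-28))) = 742999/371500 + (-46*(-1/35) - (-28)*(1 - 56)) = 742999/371500 + (46/35 - (-28)*(-55)) = 742999/371500 + (46/35 - 1*1540) = 742999/371500 + (46/35 - 1540) = 742999/371500 - 53854/35 = -3996151207/2600500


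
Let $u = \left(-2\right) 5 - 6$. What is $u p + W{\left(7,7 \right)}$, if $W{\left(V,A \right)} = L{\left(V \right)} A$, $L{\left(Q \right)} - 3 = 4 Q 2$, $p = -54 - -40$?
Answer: $637$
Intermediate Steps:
$p = -14$ ($p = -54 + 40 = -14$)
$L{\left(Q \right)} = 3 + 8 Q$ ($L{\left(Q \right)} = 3 + 4 Q 2 = 3 + 8 Q$)
$W{\left(V,A \right)} = A \left(3 + 8 V\right)$ ($W{\left(V,A \right)} = \left(3 + 8 V\right) A = A \left(3 + 8 V\right)$)
$u = -16$ ($u = -10 - 6 = -16$)
$u p + W{\left(7,7 \right)} = \left(-16\right) \left(-14\right) + 7 \left(3 + 8 \cdot 7\right) = 224 + 7 \left(3 + 56\right) = 224 + 7 \cdot 59 = 224 + 413 = 637$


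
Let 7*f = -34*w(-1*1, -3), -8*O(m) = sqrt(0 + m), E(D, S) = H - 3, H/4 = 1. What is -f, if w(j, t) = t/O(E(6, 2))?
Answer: 816/7 ≈ 116.57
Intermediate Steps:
H = 4 (H = 4*1 = 4)
E(D, S) = 1 (E(D, S) = 4 - 3 = 1)
O(m) = -sqrt(m)/8 (O(m) = -sqrt(0 + m)/8 = -sqrt(m)/8)
w(j, t) = -8*t (w(j, t) = t/((-sqrt(1)/8)) = t/((-1/8*1)) = t/(-1/8) = t*(-8) = -8*t)
f = -816/7 (f = (-(-272)*(-3))/7 = (-34*24)/7 = (1/7)*(-816) = -816/7 ≈ -116.57)
-f = -1*(-816/7) = 816/7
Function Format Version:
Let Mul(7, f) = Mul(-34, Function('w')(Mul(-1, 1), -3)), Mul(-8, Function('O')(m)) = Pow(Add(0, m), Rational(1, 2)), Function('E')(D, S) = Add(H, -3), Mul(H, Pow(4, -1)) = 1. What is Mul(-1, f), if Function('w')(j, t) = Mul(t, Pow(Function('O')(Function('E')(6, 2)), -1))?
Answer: Rational(816, 7) ≈ 116.57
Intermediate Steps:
H = 4 (H = Mul(4, 1) = 4)
Function('E')(D, S) = 1 (Function('E')(D, S) = Add(4, -3) = 1)
Function('O')(m) = Mul(Rational(-1, 8), Pow(m, Rational(1, 2))) (Function('O')(m) = Mul(Rational(-1, 8), Pow(Add(0, m), Rational(1, 2))) = Mul(Rational(-1, 8), Pow(m, Rational(1, 2))))
Function('w')(j, t) = Mul(-8, t) (Function('w')(j, t) = Mul(t, Pow(Mul(Rational(-1, 8), Pow(1, Rational(1, 2))), -1)) = Mul(t, Pow(Mul(Rational(-1, 8), 1), -1)) = Mul(t, Pow(Rational(-1, 8), -1)) = Mul(t, -8) = Mul(-8, t))
f = Rational(-816, 7) (f = Mul(Rational(1, 7), Mul(-34, Mul(-8, -3))) = Mul(Rational(1, 7), Mul(-34, 24)) = Mul(Rational(1, 7), -816) = Rational(-816, 7) ≈ -116.57)
Mul(-1, f) = Mul(-1, Rational(-816, 7)) = Rational(816, 7)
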